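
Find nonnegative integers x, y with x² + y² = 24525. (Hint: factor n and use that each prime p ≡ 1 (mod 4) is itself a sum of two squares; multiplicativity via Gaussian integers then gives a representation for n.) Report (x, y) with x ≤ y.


Step 1: Factor n = 24525 = 3^2 · 5^2 · 109.
Step 2: Check the mod-4 condition on each prime factor: 3 ≡ 3 (mod 4), exponent 2 (must be even); 5 ≡ 1 (mod 4), exponent 2; 109 ≡ 1 (mod 4), exponent 1.
All primes ≡ 3 (mod 4) appear to even exponent (or don't appear), so by the two-squares theorem n IS expressible as a sum of two squares.
Step 3: Build a representation. Group n = k² · m with k = 3 and m = 5 · 5 · 109 = 2725 (a product of primes ≡ 1 (mod 4)); a representation of m scales to one of n via (k·x)² + (k·y)² = k²(x² + y²). Each prime p ≡ 1 (mod 4) is itself a sum of two squares; find a² by testing p − a² for a perfect square:
  5: 5 − 1² = 4 = 2² ⇒ 5 = 1² + 2².
  109: 109 − 1² = 108, 109 − 2² = 105, 109 − 3² = 100 = 10² ⇒ 109 = 3² + 10².
  Combine using the Brahmagupta–Fibonacci identity (a² + b²)(c² + d²) = (ac − bd)² + (ad + bc)² = (ac + bd)² + (ad − bc)²:
  5 · 5 = 25: from (1² + 2²)(1² + 2²), take (1·1 − 2·2, 1·2 + 2·1) = (1 − 4, 2 + 2) = (-3, 4); dropping signs (only squares matter) gives (3, 4); check 3² + 4² = 9 + 16 = 25 ✓.
  25 · 109 = 2725: from (3² + 4²)(3² + 10²), take (3·3 − 4·10, 3·10 + 4·3) = (9 − 40, 30 + 12) = (-31, 42); dropping signs (only squares matter) gives (31, 42); check 31² + 42² = 961 + 1764 = 2725 ✓.
  Scale by k = 3: (3·31, 3·42) = (93, 126).
Step 4: Order so x ≤ y and verify: 93² + 126² = 8649 + 15876 = 24525 = n. ✓

n = 24525 = 93² + 126² (one valid representation with x ≤ y).


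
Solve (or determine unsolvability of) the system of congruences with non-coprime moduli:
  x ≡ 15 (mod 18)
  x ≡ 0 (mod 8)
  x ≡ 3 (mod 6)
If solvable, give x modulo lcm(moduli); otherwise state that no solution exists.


Moduli 18, 8, 6 are not pairwise coprime, so CRT works modulo lcm(m_i) when all pairwise compatibility conditions hold.
Pairwise compatibility: gcd(m_i, m_j) must divide a_i - a_j for every pair.
Merge one congruence at a time:
  Start: x ≡ 15 (mod 18).
  Combine with x ≡ 0 (mod 8): gcd(18, 8) = 2, and 0 - 15 = -15 is NOT divisible by 2.
    ⇒ system is inconsistent (no integer solution).

No solution (the system is inconsistent).


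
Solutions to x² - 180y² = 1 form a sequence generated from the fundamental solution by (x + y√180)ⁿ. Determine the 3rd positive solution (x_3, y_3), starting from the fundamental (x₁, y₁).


Step 1: Find the fundamental solution (x₁, y₁) of x² - 180y² = 1.
  Expand √180 as a continued fraction. a₀ = ⌊√180⌋ = 13; iterate m_{k+1} = d_k·a_k − m_k, d_{k+1} = (180 − m_{k+1}²)/d_k, a_{k+1} = ⌊(a₀ + m_{k+1})/d_{k+1}⌋ (starting m₀ = 0, d₀ = 1), with convergents p_k = a_k·p_{k-1} + p_{k-2}, q_k = a_k·q_{k-1} + q_{k-2} (p₋₁ = 1, q₋₁ = 0):
  k = 0: a₀ = 13; p₀/q₀ = 13/1; p₀² − 180·q₀² = 169 − 180 = -11.
  k = 1: m = 13, d = 11, a = ⌊(13 + 13)/11⌋ = 2; p/q = (2·13 + 1)/(2·1 + 0) = 27/2; p² − 180·q² = 729 − 720 = 9.
  k = 2: m = 9, d = 9, a = ⌊(13 + 9)/9⌋ = 2; p/q = (2·27 + 13)/(2·2 + 1) = 67/5; p² − 180·q² = 4489 − 4500 = -11.
  k = 3: m = 9, d = 11, a = ⌊(13 + 9)/11⌋ = 2; p/q = (2·67 + 27)/(2·5 + 2) = 161/12; p² − 180·q² = 25921 − 25920 = 1.
  The first convergent with p² − 180·q² = 1 gives the fundamental solution (x₁, y₁) = (161, 12).
Step 2: Apply the recurrence (x_{n+1}, y_{n+1}) = (x₁x_n + 180y₁y_n, x₁y_n + y₁x_n) repeatedly.
  From (x_1, y_1) = (161, 12): x_2 = 161·161 + 180·12·12 = 51841; y_2 = 161·12 + 12·161 = 3864.
  From (x_2, y_2) = (51841, 3864): x_3 = 161·51841 + 180·12·3864 = 16692641; y_3 = 161·3864 + 12·51841 = 1244196.
Step 3: Verify x_3² - 180·y_3² = 278644263554881 - 278644263554880 = 1 (should be 1). ✓

(x_1, y_1) = (161, 12); (x_3, y_3) = (16692641, 1244196).


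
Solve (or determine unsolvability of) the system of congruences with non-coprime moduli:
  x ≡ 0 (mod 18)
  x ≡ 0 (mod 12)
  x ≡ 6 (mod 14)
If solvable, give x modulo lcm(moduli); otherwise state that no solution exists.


Moduli 18, 12, 14 are not pairwise coprime, so CRT works modulo lcm(m_i) when all pairwise compatibility conditions hold.
Pairwise compatibility: gcd(m_i, m_j) must divide a_i - a_j for every pair.
Merge one congruence at a time:
  Start: x ≡ 0 (mod 18).
  Combine with x ≡ 0 (mod 12): gcd(18, 12) = 6; 0 - 0 = 0, which IS divisible by 6, so compatible.
    Write x = 0 + 18·t and substitute into x ≡ 0 (mod 12): 18·t ≡ 0 − 0 = 0 (mod 12).
    Divide the congruence (and modulus) by g = 6: 3·t ≡ 0 (mod 2).
    Reduce coefficients mod 2: 1·t ≡ 0 (mod 2).
    So t ≡ 0 (mod 2).
    Then x = 0 + 18·0 = 0, valid modulo lcm(18, 12) = 36: x ≡ 0 (mod 36).
  Combine with x ≡ 6 (mod 14): gcd(36, 14) = 2; 6 - 0 = 6, which IS divisible by 2, so compatible.
    Write x = 0 + 36·t and substitute into x ≡ 6 (mod 14): 36·t ≡ 6 − 0 = 6 (mod 14).
    Divide the congruence (and modulus) by g = 2: 18·t ≡ 3 (mod 7).
    Reduce coefficients mod 7: 4·t ≡ 3 (mod 7).
    The inverse of 4 mod 7 is 2 (since 4·2 = 8 = 1·7 + 1), so t ≡ 2·3 = 6 ≡ 6 (mod 7).
    Then x = 0 + 36·6 = 216, valid modulo lcm(36, 14) = 252: x ≡ 216 (mod 252).
Verify: 216 mod 18 = 0, 216 mod 12 = 0, 216 mod 14 = 6.

x ≡ 216 (mod 252).


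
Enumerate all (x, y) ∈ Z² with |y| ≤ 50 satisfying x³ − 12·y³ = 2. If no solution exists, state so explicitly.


The equation is x³ - 12y³ = 2. For fixed y, x³ = 12·y³ + 2, so a solution requires the RHS to be a perfect cube.
Strategy: iterate y from -50 to 50, compute RHS = 12·y³ + 2, and check whether it is a (positive or negative) perfect cube.
Check small values of y:
  y = 0: RHS = 2 is not a perfect cube.
  y = 1: RHS = 14 is not a perfect cube.
  y = -1: RHS = -10 is not a perfect cube.
  y = 2: RHS = 98 is not a perfect cube.
  y = -2: RHS = -94 is not a perfect cube.
  y = 3: RHS = 326 is not a perfect cube.
  y = -3: RHS = -322 is not a perfect cube.
Continuing the search up to |y| = 50 finds no solutions either.
No (x, y) in the scanned range satisfies the equation.

No integer solutions with |y| ≤ 50.


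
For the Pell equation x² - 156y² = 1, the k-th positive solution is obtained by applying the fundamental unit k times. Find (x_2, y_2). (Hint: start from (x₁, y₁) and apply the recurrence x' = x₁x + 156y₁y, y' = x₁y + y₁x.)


Step 1: Find the fundamental solution (x₁, y₁) of x² - 156y² = 1.
  Expand √156 as a continued fraction. a₀ = ⌊√156⌋ = 12; iterate m_{k+1} = d_k·a_k − m_k, d_{k+1} = (156 − m_{k+1}²)/d_k, a_{k+1} = ⌊(a₀ + m_{k+1})/d_{k+1}⌋ (starting m₀ = 0, d₀ = 1), with convergents p_k = a_k·p_{k-1} + p_{k-2}, q_k = a_k·q_{k-1} + q_{k-2} (p₋₁ = 1, q₋₁ = 0):
  k = 0: a₀ = 12; p₀/q₀ = 12/1; p₀² − 156·q₀² = 144 − 156 = -12.
  k = 1: m = 12, d = 12, a = ⌊(12 + 12)/12⌋ = 2; p/q = (2·12 + 1)/(2·1 + 0) = 25/2; p² − 156·q² = 625 − 624 = 1.
  The first convergent with p² − 156·q² = 1 gives the fundamental solution (x₁, y₁) = (25, 2).
Step 2: Apply the recurrence (x_{n+1}, y_{n+1}) = (x₁x_n + 156y₁y_n, x₁y_n + y₁x_n) repeatedly.
  From (x_1, y_1) = (25, 2): x_2 = 25·25 + 156·2·2 = 1249; y_2 = 25·2 + 2·25 = 100.
Step 3: Verify x_2² - 156·y_2² = 1560001 - 1560000 = 1 (should be 1). ✓

(x_1, y_1) = (25, 2); (x_2, y_2) = (1249, 100).


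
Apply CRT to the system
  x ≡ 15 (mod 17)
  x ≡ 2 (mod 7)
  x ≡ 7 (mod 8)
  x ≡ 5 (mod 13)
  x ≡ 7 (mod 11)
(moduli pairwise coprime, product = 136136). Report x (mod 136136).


Product of moduli M = 17 · 7 · 8 · 13 · 11 = 136136.
Merge one congruence at a time:
  Start: x ≡ 15 (mod 17).
  Combine with x ≡ 2 (mod 7); new modulus lcm = 119.
    Write x = 15 + 17·t and substitute into x ≡ 2 (mod 7): 17·t ≡ 2 − 15 = -13 (mod 7).
    Reduce coefficients mod 7: 3·t ≡ 1 (mod 7).
    The inverse of 3 mod 7 is 5 (since 3·5 = 15 = 2·7 + 1), so t ≡ 5·1 = 5 ≡ 5 (mod 7).
    Then x = 15 + 17·5 = 100, valid modulo lcm(17, 7) = 119: x ≡ 100 (mod 119).
  Combine with x ≡ 7 (mod 8); new modulus lcm = 952.
    Write x = 100 + 119·t and substitute into x ≡ 7 (mod 8): 119·t ≡ 7 − 100 = -93 (mod 8).
    Reduce coefficients mod 8: 7·t ≡ 3 (mod 8).
    The inverse of 7 mod 8 is 7 (since 7·7 = 49 = 6·8 + 1), so t ≡ 7·3 = 21 ≡ 5 (mod 8).
    Then x = 100 + 119·5 = 695, valid modulo lcm(119, 8) = 952: x ≡ 695 (mod 952).
  Combine with x ≡ 5 (mod 13); new modulus lcm = 12376.
    Write x = 695 + 952·t and substitute into x ≡ 5 (mod 13): 952·t ≡ 5 − 695 = -690 (mod 13).
    Reduce coefficients mod 13: 3·t ≡ 12 (mod 13).
    The inverse of 3 mod 13 is 9 (since 3·9 = 27 = 2·13 + 1), so t ≡ 9·12 = 108 ≡ 4 (mod 13).
    Then x = 695 + 952·4 = 4503, valid modulo lcm(952, 13) = 12376: x ≡ 4503 (mod 12376).
  Combine with x ≡ 7 (mod 11); new modulus lcm = 136136.
    Write x = 4503 + 12376·t and substitute into x ≡ 7 (mod 11): 12376·t ≡ 7 − 4503 = -4496 (mod 11).
    Reduce coefficients mod 11: 1·t ≡ 3 (mod 11).
    So t ≡ 3 (mod 11).
    Then x = 4503 + 12376·3 = 41631, valid modulo lcm(12376, 11) = 136136: x ≡ 41631 (mod 136136).
Verify against each original: 41631 mod 17 = 15, 41631 mod 7 = 2, 41631 mod 8 = 7, 41631 mod 13 = 5, 41631 mod 11 = 7.

x ≡ 41631 (mod 136136).


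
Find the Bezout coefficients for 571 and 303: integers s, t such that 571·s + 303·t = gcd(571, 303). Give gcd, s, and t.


Euclidean algorithm on (571, 303) — divide until remainder is 0:
  571 = 1 · 303 + 268
  303 = 1 · 268 + 35
  268 = 7 · 35 + 23
  35 = 1 · 23 + 12
  23 = 1 · 12 + 11
  12 = 1 · 11 + 1
  11 = 11 · 1 + 0
gcd(571, 303) = 1.
Track Bezout coefficients alongside the remainders: start with r₀ = 571 = a·1 + b·0 (s = 1, t = 0) and r₁ = 303 = a·0 + b·1 (s = 0, t = 1); each new remainder r_{k+1} = r_{k-1} − q_k·r_k inherits s_{k+1} = s_{k-1} − q_k·s_k, t_{k+1} = t_{k-1} − q_k·t_k, so r_k = a·s_k + b·t_k at every step:
  q = 1: r = 268, s = 1 − 1·0 = 1, t = 0 − 1·1 = -1  (check: 571·1 + 303·(-1) = 268)
  q = 1: r = 35, s = 0 − 1·1 = -1, t = 1 − 1·(-1) = 2  (check: 571·(-1) + 303·2 = 35)
  q = 7: r = 23, s = 1 − 7·(-1) = 8, t = -1 − 7·2 = -15  (check: 571·8 + 303·(-15) = 23)
  q = 1: r = 12, s = -1 − 1·8 = -9, t = 2 − 1·(-15) = 17  (check: 571·(-9) + 303·17 = 12)
  q = 1: r = 11, s = 8 − 1·(-9) = 17, t = -15 − 1·17 = -32  (check: 571·17 + 303·(-32) = 11)
  q = 1: r = 1, s = -9 − 1·17 = -26, t = 17 − 1·(-32) = 49  (check: 571·(-26) + 303·49 = 1)
The row with r = 1 (the gcd) gives the Bezout coefficients s = -26, t = 49.
Result: 571 · (-26) + 303 · (49) = 1.

gcd(571, 303) = 1; s = -26, t = 49 (check: 571·(-26) + 303·49 = 1).


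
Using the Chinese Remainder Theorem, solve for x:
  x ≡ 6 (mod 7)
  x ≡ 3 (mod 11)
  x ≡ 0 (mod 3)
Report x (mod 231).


Moduli 7, 11, 3 are pairwise coprime; by CRT there is a unique solution modulo M = 7 · 11 · 3 = 231.
Solve pairwise, accumulating the modulus:
  Start with x ≡ 6 (mod 7).
  Combine with x ≡ 3 (mod 11): since gcd(7, 11) = 1, we get a unique residue mod 77.
    Write x = 6 + 7·t and substitute into x ≡ 3 (mod 11): 7·t ≡ 3 − 6 = -3 (mod 11).
    Reduce coefficients mod 11: 7·t ≡ 8 (mod 11).
    The inverse of 7 mod 11 is 8 (since 7·8 = 56 = 5·11 + 1), so t ≡ 8·8 = 64 ≡ 9 (mod 11).
    Then x = 6 + 7·9 = 69, valid modulo lcm(7, 11) = 77: x ≡ 69 (mod 77).
  Combine with x ≡ 0 (mod 3): since gcd(77, 3) = 1, we get a unique residue mod 231.
    Write x = 69 + 77·t and substitute into x ≡ 0 (mod 3): 77·t ≡ 0 − 69 = -69 (mod 3).
    Reduce coefficients mod 3: 2·t ≡ 0 (mod 3).
    The inverse of 2 mod 3 is 2 (since 2·2 = 4 = 1·3 + 1), so t ≡ 2·0 = 0 ≡ 0 (mod 3).
    Then x = 69 + 77·0 = 69, valid modulo lcm(77, 3) = 231: x ≡ 69 (mod 231).
Verify: 69 mod 7 = 6 ✓, 69 mod 11 = 3 ✓, 69 mod 3 = 0 ✓.

x ≡ 69 (mod 231).


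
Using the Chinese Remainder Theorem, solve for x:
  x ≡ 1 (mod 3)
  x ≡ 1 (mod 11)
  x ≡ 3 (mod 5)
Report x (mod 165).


Moduli 3, 11, 5 are pairwise coprime; by CRT there is a unique solution modulo M = 3 · 11 · 5 = 165.
Solve pairwise, accumulating the modulus:
  Start with x ≡ 1 (mod 3).
  Combine with x ≡ 1 (mod 11): since gcd(3, 11) = 1, we get a unique residue mod 33.
    Write x = 1 + 3·t and substitute into x ≡ 1 (mod 11): 3·t ≡ 1 − 1 = 0 (mod 11).
    The inverse of 3 mod 11 is 4 (since 3·4 = 12 = 1·11 + 1), so t ≡ 4·0 = 0 ≡ 0 (mod 11).
    Then x = 1 + 3·0 = 1, valid modulo lcm(3, 11) = 33: x ≡ 1 (mod 33).
  Combine with x ≡ 3 (mod 5): since gcd(33, 5) = 1, we get a unique residue mod 165.
    Write x = 1 + 33·t and substitute into x ≡ 3 (mod 5): 33·t ≡ 3 − 1 = 2 (mod 5).
    Reduce coefficients mod 5: 3·t ≡ 2 (mod 5).
    The inverse of 3 mod 5 is 2 (since 3·2 = 6 = 1·5 + 1), so t ≡ 2·2 = 4 ≡ 4 (mod 5).
    Then x = 1 + 33·4 = 133, valid modulo lcm(33, 5) = 165: x ≡ 133 (mod 165).
Verify: 133 mod 3 = 1 ✓, 133 mod 11 = 1 ✓, 133 mod 5 = 3 ✓.

x ≡ 133 (mod 165).


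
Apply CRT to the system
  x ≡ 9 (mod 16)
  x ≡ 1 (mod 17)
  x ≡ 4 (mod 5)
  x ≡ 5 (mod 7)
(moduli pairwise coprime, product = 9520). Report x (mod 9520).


Product of moduli M = 16 · 17 · 5 · 7 = 9520.
Merge one congruence at a time:
  Start: x ≡ 9 (mod 16).
  Combine with x ≡ 1 (mod 17); new modulus lcm = 272.
    Write x = 9 + 16·t and substitute into x ≡ 1 (mod 17): 16·t ≡ 1 − 9 = -8 (mod 17).
    Reduce coefficients mod 17: 16·t ≡ 9 (mod 17).
    The inverse of 16 mod 17 is 16 (since 16·16 = 256 = 15·17 + 1), so t ≡ 16·9 = 144 ≡ 8 (mod 17).
    Then x = 9 + 16·8 = 137, valid modulo lcm(16, 17) = 272: x ≡ 137 (mod 272).
  Combine with x ≡ 4 (mod 5); new modulus lcm = 1360.
    Write x = 137 + 272·t and substitute into x ≡ 4 (mod 5): 272·t ≡ 4 − 137 = -133 (mod 5).
    Reduce coefficients mod 5: 2·t ≡ 2 (mod 5).
    The inverse of 2 mod 5 is 3 (since 2·3 = 6 = 1·5 + 1), so t ≡ 3·2 = 6 ≡ 1 (mod 5).
    Then x = 137 + 272·1 = 409, valid modulo lcm(272, 5) = 1360: x ≡ 409 (mod 1360).
  Combine with x ≡ 5 (mod 7); new modulus lcm = 9520.
    Write x = 409 + 1360·t and substitute into x ≡ 5 (mod 7): 1360·t ≡ 5 − 409 = -404 (mod 7).
    Reduce coefficients mod 7: 2·t ≡ 2 (mod 7).
    The inverse of 2 mod 7 is 4 (since 2·4 = 8 = 1·7 + 1), so t ≡ 4·2 = 8 ≡ 1 (mod 7).
    Then x = 409 + 1360·1 = 1769, valid modulo lcm(1360, 7) = 9520: x ≡ 1769 (mod 9520).
Verify against each original: 1769 mod 16 = 9, 1769 mod 17 = 1, 1769 mod 5 = 4, 1769 mod 7 = 5.

x ≡ 1769 (mod 9520).


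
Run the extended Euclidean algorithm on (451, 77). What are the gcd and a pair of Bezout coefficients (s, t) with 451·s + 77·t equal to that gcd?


Euclidean algorithm on (451, 77) — divide until remainder is 0:
  451 = 5 · 77 + 66
  77 = 1 · 66 + 11
  66 = 6 · 11 + 0
gcd(451, 77) = 11.
Track Bezout coefficients alongside the remainders: start with r₀ = 451 = a·1 + b·0 (s = 1, t = 0) and r₁ = 77 = a·0 + b·1 (s = 0, t = 1); each new remainder r_{k+1} = r_{k-1} − q_k·r_k inherits s_{k+1} = s_{k-1} − q_k·s_k, t_{k+1} = t_{k-1} − q_k·t_k, so r_k = a·s_k + b·t_k at every step:
  q = 5: r = 66, s = 1 − 5·0 = 1, t = 0 − 5·1 = -5  (check: 451·1 + 77·(-5) = 66)
  q = 1: r = 11, s = 0 − 1·1 = -1, t = 1 − 1·(-5) = 6  (check: 451·(-1) + 77·6 = 11)
The row with r = 11 (the gcd) gives the Bezout coefficients s = -1, t = 6.
Result: 451 · (-1) + 77 · (6) = 11.

gcd(451, 77) = 11; s = -1, t = 6 (check: 451·(-1) + 77·6 = 11).


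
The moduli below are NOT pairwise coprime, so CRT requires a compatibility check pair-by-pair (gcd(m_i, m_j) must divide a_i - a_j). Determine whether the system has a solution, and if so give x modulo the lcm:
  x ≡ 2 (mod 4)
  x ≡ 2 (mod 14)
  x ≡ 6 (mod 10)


Moduli 4, 14, 10 are not pairwise coprime, so CRT works modulo lcm(m_i) when all pairwise compatibility conditions hold.
Pairwise compatibility: gcd(m_i, m_j) must divide a_i - a_j for every pair.
Merge one congruence at a time:
  Start: x ≡ 2 (mod 4).
  Combine with x ≡ 2 (mod 14): gcd(4, 14) = 2; 2 - 2 = 0, which IS divisible by 2, so compatible.
    Write x = 2 + 4·t and substitute into x ≡ 2 (mod 14): 4·t ≡ 2 − 2 = 0 (mod 14).
    Divide the congruence (and modulus) by g = 2: 2·t ≡ 0 (mod 7).
    The inverse of 2 mod 7 is 4 (since 2·4 = 8 = 1·7 + 1), so t ≡ 4·0 = 0 ≡ 0 (mod 7).
    Then x = 2 + 4·0 = 2, valid modulo lcm(4, 14) = 28: x ≡ 2 (mod 28).
  Combine with x ≡ 6 (mod 10): gcd(28, 10) = 2; 6 - 2 = 4, which IS divisible by 2, so compatible.
    Write x = 2 + 28·t and substitute into x ≡ 6 (mod 10): 28·t ≡ 6 − 2 = 4 (mod 10).
    Divide the congruence (and modulus) by g = 2: 14·t ≡ 2 (mod 5).
    Reduce coefficients mod 5: 4·t ≡ 2 (mod 5).
    The inverse of 4 mod 5 is 4 (since 4·4 = 16 = 3·5 + 1), so t ≡ 4·2 = 8 ≡ 3 (mod 5).
    Then x = 2 + 28·3 = 86, valid modulo lcm(28, 10) = 140: x ≡ 86 (mod 140).
Verify: 86 mod 4 = 2, 86 mod 14 = 2, 86 mod 10 = 6.

x ≡ 86 (mod 140).


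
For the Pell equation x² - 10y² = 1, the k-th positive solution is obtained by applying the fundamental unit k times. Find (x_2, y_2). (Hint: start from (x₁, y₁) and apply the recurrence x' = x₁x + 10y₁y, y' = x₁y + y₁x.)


Step 1: Find the fundamental solution (x₁, y₁) of x² - 10y² = 1.
  Expand √10 as a continued fraction. a₀ = ⌊√10⌋ = 3; iterate m_{k+1} = d_k·a_k − m_k, d_{k+1} = (10 − m_{k+1}²)/d_k, a_{k+1} = ⌊(a₀ + m_{k+1})/d_{k+1}⌋ (starting m₀ = 0, d₀ = 1), with convergents p_k = a_k·p_{k-1} + p_{k-2}, q_k = a_k·q_{k-1} + q_{k-2} (p₋₁ = 1, q₋₁ = 0):
  k = 0: a₀ = 3; p₀/q₀ = 3/1; p₀² − 10·q₀² = 9 − 10 = -1.
  k = 1: m = 3, d = 1, a = ⌊(3 + 3)/1⌋ = 6; p/q = (6·3 + 1)/(6·1 + 0) = 19/6; p² − 10·q² = 361 − 360 = 1.
  The first convergent with p² − 10·q² = 1 gives the fundamental solution (x₁, y₁) = (19, 6).
Step 2: Apply the recurrence (x_{n+1}, y_{n+1}) = (x₁x_n + 10y₁y_n, x₁y_n + y₁x_n) repeatedly.
  From (x_1, y_1) = (19, 6): x_2 = 19·19 + 10·6·6 = 721; y_2 = 19·6 + 6·19 = 228.
Step 3: Verify x_2² - 10·y_2² = 519841 - 519840 = 1 (should be 1). ✓

(x_1, y_1) = (19, 6); (x_2, y_2) = (721, 228).


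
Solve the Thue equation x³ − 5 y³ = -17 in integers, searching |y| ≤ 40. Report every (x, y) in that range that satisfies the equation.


The equation is x³ - 5y³ = -17. For fixed y, x³ = 5·y³ − 17, so a solution requires the RHS to be a perfect cube.
Strategy: iterate y from -40 to 40, compute RHS = 5·y³ − 17, and check whether it is a (positive or negative) perfect cube.
Check small values of y:
  y = 0: RHS = -17 is not a perfect cube.
  y = 1: RHS = -12 is not a perfect cube.
  y = -1: RHS = -22 is not a perfect cube.
  y = 2: RHS = 23 is not a perfect cube.
  y = -2: RHS = -57 is not a perfect cube.
  y = 3: RHS = 118 is not a perfect cube.
  y = -3: RHS = -152 is not a perfect cube.
Continuing the search up to |y| = 40 finds no solutions either.
No (x, y) in the scanned range satisfies the equation.

No integer solutions with |y| ≤ 40.


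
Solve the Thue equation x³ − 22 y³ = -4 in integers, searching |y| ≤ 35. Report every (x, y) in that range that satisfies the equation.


The equation is x³ - 22y³ = -4. For fixed y, x³ = 22·y³ − 4, so a solution requires the RHS to be a perfect cube.
Strategy: iterate y from -35 to 35, compute RHS = 22·y³ − 4, and check whether it is a (positive or negative) perfect cube.
Check small values of y:
  y = 0: RHS = -4 is not a perfect cube.
  y = 1: RHS = 18 is not a perfect cube.
  y = -1: RHS = -26 is not a perfect cube.
  y = 2: RHS = 172 is not a perfect cube.
  y = -2: RHS = -180 is not a perfect cube.
  y = 3: RHS = 590 is not a perfect cube.
  y = -3: RHS = -598 is not a perfect cube.
Continuing the search up to |y| = 35 finds no solutions either.
No (x, y) in the scanned range satisfies the equation.

No integer solutions with |y| ≤ 35.


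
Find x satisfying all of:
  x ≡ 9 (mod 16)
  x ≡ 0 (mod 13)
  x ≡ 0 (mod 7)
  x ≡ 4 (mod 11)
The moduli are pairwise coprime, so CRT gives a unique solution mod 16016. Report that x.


Product of moduli M = 16 · 13 · 7 · 11 = 16016.
Merge one congruence at a time:
  Start: x ≡ 9 (mod 16).
  Combine with x ≡ 0 (mod 13); new modulus lcm = 208.
    Write x = 9 + 16·t and substitute into x ≡ 0 (mod 13): 16·t ≡ 0 − 9 = -9 (mod 13).
    Reduce coefficients mod 13: 3·t ≡ 4 (mod 13).
    The inverse of 3 mod 13 is 9 (since 3·9 = 27 = 2·13 + 1), so t ≡ 9·4 = 36 ≡ 10 (mod 13).
    Then x = 9 + 16·10 = 169, valid modulo lcm(16, 13) = 208: x ≡ 169 (mod 208).
  Combine with x ≡ 0 (mod 7); new modulus lcm = 1456.
    Write x = 169 + 208·t and substitute into x ≡ 0 (mod 7): 208·t ≡ 0 − 169 = -169 (mod 7).
    Reduce coefficients mod 7: 5·t ≡ 6 (mod 7).
    The inverse of 5 mod 7 is 3 (since 5·3 = 15 = 2·7 + 1), so t ≡ 3·6 = 18 ≡ 4 (mod 7).
    Then x = 169 + 208·4 = 1001, valid modulo lcm(208, 7) = 1456: x ≡ 1001 (mod 1456).
  Combine with x ≡ 4 (mod 11); new modulus lcm = 16016.
    Write x = 1001 + 1456·t and substitute into x ≡ 4 (mod 11): 1456·t ≡ 4 − 1001 = -997 (mod 11).
    Reduce coefficients mod 11: 4·t ≡ 4 (mod 11).
    The inverse of 4 mod 11 is 3 (since 4·3 = 12 = 1·11 + 1), so t ≡ 3·4 = 12 ≡ 1 (mod 11).
    Then x = 1001 + 1456·1 = 2457, valid modulo lcm(1456, 11) = 16016: x ≡ 2457 (mod 16016).
Verify against each original: 2457 mod 16 = 9, 2457 mod 13 = 0, 2457 mod 7 = 0, 2457 mod 11 = 4.

x ≡ 2457 (mod 16016).


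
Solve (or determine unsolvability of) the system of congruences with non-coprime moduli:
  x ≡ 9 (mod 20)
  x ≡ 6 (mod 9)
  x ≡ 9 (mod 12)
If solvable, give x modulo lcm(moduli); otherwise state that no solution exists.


Moduli 20, 9, 12 are not pairwise coprime, so CRT works modulo lcm(m_i) when all pairwise compatibility conditions hold.
Pairwise compatibility: gcd(m_i, m_j) must divide a_i - a_j for every pair.
Merge one congruence at a time:
  Start: x ≡ 9 (mod 20).
  Combine with x ≡ 6 (mod 9): gcd(20, 9) = 1; 6 - 9 = -3, which IS divisible by 1, so compatible.
    Write x = 9 + 20·t and substitute into x ≡ 6 (mod 9): 20·t ≡ 6 − 9 = -3 (mod 9).
    Reduce coefficients mod 9: 2·t ≡ 6 (mod 9).
    The inverse of 2 mod 9 is 5 (since 2·5 = 10 = 1·9 + 1), so t ≡ 5·6 = 30 ≡ 3 (mod 9).
    Then x = 9 + 20·3 = 69, valid modulo lcm(20, 9) = 180: x ≡ 69 (mod 180).
  Combine with x ≡ 9 (mod 12): gcd(180, 12) = 12; 9 - 69 = -60, which IS divisible by 12, so compatible.
    Write x = 69 + 180·t and substitute into x ≡ 9 (mod 12): 180·t ≡ 9 − 69 = -60 (mod 12).
    Divide the congruence (and modulus) by g = 12: 15·t ≡ -5 (mod 1).
    Modulo 1 every t works; take t = 0.
    Then x = 69 + 180·0 = 69, valid modulo lcm(180, 12) = 180: x ≡ 69 (mod 180).
Verify: 69 mod 20 = 9, 69 mod 9 = 6, 69 mod 12 = 9.

x ≡ 69 (mod 180).


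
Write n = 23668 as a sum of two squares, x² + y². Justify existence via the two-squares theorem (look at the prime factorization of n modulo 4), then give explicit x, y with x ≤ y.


Step 1: Factor n = 23668 = 2^2 · 61 · 97.
Step 2: Check the mod-4 condition on each prime factor: 2 = 2 (special); 61 ≡ 1 (mod 4), exponent 1; 97 ≡ 1 (mod 4), exponent 1.
All primes ≡ 3 (mod 4) appear to even exponent (or don't appear), so by the two-squares theorem n IS expressible as a sum of two squares.
Step 3: Build a representation. Group n = k² · m with k = 2 and m = 61 · 97 = 5917 (a product of primes ≡ 1 (mod 4)); a representation of m scales to one of n via (k·x)² + (k·y)² = k²(x² + y²). Each prime p ≡ 1 (mod 4) is itself a sum of two squares; find a² by testing p − a² for a perfect square:
  61: 61 − 1² = 60, 61 − 2² = 57, 61 − 3² = 52, 61 − 4² = 45, 61 − 5² = 36 = 6² ⇒ 61 = 5² + 6².
  97: 97 − 1² = 96, 97 − 2² = 93, 97 − 3² = 88, 97 − 4² = 81 = 9² ⇒ 97 = 4² + 9².
  Combine using the Brahmagupta–Fibonacci identity (a² + b²)(c² + d²) = (ac − bd)² + (ad + bc)² = (ac + bd)² + (ad − bc)²:
  61 · 97 = 5917: from (5² + 6²)(4² + 9²), take (5·4 − 6·9, 5·9 + 6·4) = (20 − 54, 45 + 24) = (-34, 69); dropping signs (only squares matter) gives (34, 69); check 34² + 69² = 1156 + 4761 = 5917 ✓.
  Scale by k = 2: (2·34, 2·69) = (68, 138).
Step 4: Order so x ≤ y and verify: 68² + 138² = 4624 + 19044 = 23668 = n. ✓

n = 23668 = 68² + 138² (one valid representation with x ≤ y).


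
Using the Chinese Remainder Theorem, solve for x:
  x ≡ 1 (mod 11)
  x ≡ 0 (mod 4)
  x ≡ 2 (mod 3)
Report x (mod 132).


Moduli 11, 4, 3 are pairwise coprime; by CRT there is a unique solution modulo M = 11 · 4 · 3 = 132.
Solve pairwise, accumulating the modulus:
  Start with x ≡ 1 (mod 11).
  Combine with x ≡ 0 (mod 4): since gcd(11, 4) = 1, we get a unique residue mod 44.
    Write x = 1 + 11·t and substitute into x ≡ 0 (mod 4): 11·t ≡ 0 − 1 = -1 (mod 4).
    Reduce coefficients mod 4: 3·t ≡ 3 (mod 4).
    The inverse of 3 mod 4 is 3 (since 3·3 = 9 = 2·4 + 1), so t ≡ 3·3 = 9 ≡ 1 (mod 4).
    Then x = 1 + 11·1 = 12, valid modulo lcm(11, 4) = 44: x ≡ 12 (mod 44).
  Combine with x ≡ 2 (mod 3): since gcd(44, 3) = 1, we get a unique residue mod 132.
    Write x = 12 + 44·t and substitute into x ≡ 2 (mod 3): 44·t ≡ 2 − 12 = -10 (mod 3).
    Reduce coefficients mod 3: 2·t ≡ 2 (mod 3).
    The inverse of 2 mod 3 is 2 (since 2·2 = 4 = 1·3 + 1), so t ≡ 2·2 = 4 ≡ 1 (mod 3).
    Then x = 12 + 44·1 = 56, valid modulo lcm(44, 3) = 132: x ≡ 56 (mod 132).
Verify: 56 mod 11 = 1 ✓, 56 mod 4 = 0 ✓, 56 mod 3 = 2 ✓.

x ≡ 56 (mod 132).


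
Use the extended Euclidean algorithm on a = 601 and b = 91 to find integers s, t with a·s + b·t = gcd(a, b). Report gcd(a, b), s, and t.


Euclidean algorithm on (601, 91) — divide until remainder is 0:
  601 = 6 · 91 + 55
  91 = 1 · 55 + 36
  55 = 1 · 36 + 19
  36 = 1 · 19 + 17
  19 = 1 · 17 + 2
  17 = 8 · 2 + 1
  2 = 2 · 1 + 0
gcd(601, 91) = 1.
Track Bezout coefficients alongside the remainders: start with r₀ = 601 = a·1 + b·0 (s = 1, t = 0) and r₁ = 91 = a·0 + b·1 (s = 0, t = 1); each new remainder r_{k+1} = r_{k-1} − q_k·r_k inherits s_{k+1} = s_{k-1} − q_k·s_k, t_{k+1} = t_{k-1} − q_k·t_k, so r_k = a·s_k + b·t_k at every step:
  q = 6: r = 55, s = 1 − 6·0 = 1, t = 0 − 6·1 = -6  (check: 601·1 + 91·(-6) = 55)
  q = 1: r = 36, s = 0 − 1·1 = -1, t = 1 − 1·(-6) = 7  (check: 601·(-1) + 91·7 = 36)
  q = 1: r = 19, s = 1 − 1·(-1) = 2, t = -6 − 1·7 = -13  (check: 601·2 + 91·(-13) = 19)
  q = 1: r = 17, s = -1 − 1·2 = -3, t = 7 − 1·(-13) = 20  (check: 601·(-3) + 91·20 = 17)
  q = 1: r = 2, s = 2 − 1·(-3) = 5, t = -13 − 1·20 = -33  (check: 601·5 + 91·(-33) = 2)
  q = 8: r = 1, s = -3 − 8·5 = -43, t = 20 − 8·(-33) = 284  (check: 601·(-43) + 91·284 = 1)
The row with r = 1 (the gcd) gives the Bezout coefficients s = -43, t = 284.
Result: 601 · (-43) + 91 · (284) = 1.

gcd(601, 91) = 1; s = -43, t = 284 (check: 601·(-43) + 91·284 = 1).


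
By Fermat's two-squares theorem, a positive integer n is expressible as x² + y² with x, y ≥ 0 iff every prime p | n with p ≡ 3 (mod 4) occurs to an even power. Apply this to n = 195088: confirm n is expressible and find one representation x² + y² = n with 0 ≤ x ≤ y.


Step 1: Factor n = 195088 = 2^4 · 89 · 137.
Step 2: Check the mod-4 condition on each prime factor: 2 = 2 (special); 89 ≡ 1 (mod 4), exponent 1; 137 ≡ 1 (mod 4), exponent 1.
All primes ≡ 3 (mod 4) appear to even exponent (or don't appear), so by the two-squares theorem n IS expressible as a sum of two squares.
Step 3: Build a representation. Group n = k² · m with k = 4 and m = 89 · 137 = 12193 (a product of primes ≡ 1 (mod 4)); a representation of m scales to one of n via (k·x)² + (k·y)² = k²(x² + y²). Each prime p ≡ 1 (mod 4) is itself a sum of two squares; find a² by testing p − a² for a perfect square:
  89: 89 − 1² = 88, 89 − 2² = 85, 89 − 3² = 80, 89 − 4² = 73, 89 − 5² = 64 = 8² ⇒ 89 = 5² + 8².
  137: 137 − 1² = 136, 137 − 2² = 133, 137 − 3² = 128, 137 − 4² = 121 = 11² ⇒ 137 = 4² + 11².
  Combine using the Brahmagupta–Fibonacci identity (a² + b²)(c² + d²) = (ac − bd)² + (ad + bc)² = (ac + bd)² + (ad − bc)²:
  89 · 137 = 12193: from (5² + 8²)(4² + 11²), take (5·4 − 8·11, 5·11 + 8·4) = (20 − 88, 55 + 32) = (-68, 87); dropping signs (only squares matter) gives (68, 87); check 68² + 87² = 4624 + 7569 = 12193 ✓.
  Scale by k = 4: (4·68, 4·87) = (272, 348).
Step 4: Order so x ≤ y and verify: 272² + 348² = 73984 + 121104 = 195088 = n. ✓

n = 195088 = 272² + 348² (one valid representation with x ≤ y).


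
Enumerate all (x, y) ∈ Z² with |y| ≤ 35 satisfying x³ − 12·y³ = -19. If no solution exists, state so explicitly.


The equation is x³ - 12y³ = -19. For fixed y, x³ = 12·y³ − 19, so a solution requires the RHS to be a perfect cube.
Strategy: iterate y from -35 to 35, compute RHS = 12·y³ − 19, and check whether it is a (positive or negative) perfect cube.
Check small values of y:
  y = 0: RHS = -19 is not a perfect cube.
  y = 1: RHS = -7 is not a perfect cube.
  y = -1: RHS = -31 is not a perfect cube.
  y = 2: RHS = 77 is not a perfect cube.
  y = -2: RHS = -115 is not a perfect cube.
  y = 3: RHS = 305 is not a perfect cube.
  y = -3: RHS = -343 = (-7)³ ⇒ x = -7 works.
Continuing the search up to |y| = 35 finds no further solutions beyond those listed.
Collected solutions: (-7, -3).

Solutions (with |y| ≤ 35): (-7, -3).


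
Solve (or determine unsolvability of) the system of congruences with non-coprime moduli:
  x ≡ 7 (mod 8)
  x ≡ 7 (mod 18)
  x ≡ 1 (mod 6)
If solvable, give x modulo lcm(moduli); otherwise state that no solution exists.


Moduli 8, 18, 6 are not pairwise coprime, so CRT works modulo lcm(m_i) when all pairwise compatibility conditions hold.
Pairwise compatibility: gcd(m_i, m_j) must divide a_i - a_j for every pair.
Merge one congruence at a time:
  Start: x ≡ 7 (mod 8).
  Combine with x ≡ 7 (mod 18): gcd(8, 18) = 2; 7 - 7 = 0, which IS divisible by 2, so compatible.
    Write x = 7 + 8·t and substitute into x ≡ 7 (mod 18): 8·t ≡ 7 − 7 = 0 (mod 18).
    Divide the congruence (and modulus) by g = 2: 4·t ≡ 0 (mod 9).
    The inverse of 4 mod 9 is 7 (since 4·7 = 28 = 3·9 + 1), so t ≡ 7·0 = 0 ≡ 0 (mod 9).
    Then x = 7 + 8·0 = 7, valid modulo lcm(8, 18) = 72: x ≡ 7 (mod 72).
  Combine with x ≡ 1 (mod 6): gcd(72, 6) = 6; 1 - 7 = -6, which IS divisible by 6, so compatible.
    Write x = 7 + 72·t and substitute into x ≡ 1 (mod 6): 72·t ≡ 1 − 7 = -6 (mod 6).
    Divide the congruence (and modulus) by g = 6: 12·t ≡ -1 (mod 1).
    Modulo 1 every t works; take t = 0.
    Then x = 7 + 72·0 = 7, valid modulo lcm(72, 6) = 72: x ≡ 7 (mod 72).
Verify: 7 mod 8 = 7, 7 mod 18 = 7, 7 mod 6 = 1.

x ≡ 7 (mod 72).


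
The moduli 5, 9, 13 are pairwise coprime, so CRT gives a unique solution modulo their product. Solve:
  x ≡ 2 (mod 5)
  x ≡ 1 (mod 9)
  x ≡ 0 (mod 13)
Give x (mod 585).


Moduli 5, 9, 13 are pairwise coprime; by CRT there is a unique solution modulo M = 5 · 9 · 13 = 585.
Solve pairwise, accumulating the modulus:
  Start with x ≡ 2 (mod 5).
  Combine with x ≡ 1 (mod 9): since gcd(5, 9) = 1, we get a unique residue mod 45.
    Write x = 2 + 5·t and substitute into x ≡ 1 (mod 9): 5·t ≡ 1 − 2 = -1 (mod 9).
    Reduce coefficients mod 9: 5·t ≡ 8 (mod 9).
    The inverse of 5 mod 9 is 2 (since 5·2 = 10 = 1·9 + 1), so t ≡ 2·8 = 16 ≡ 7 (mod 9).
    Then x = 2 + 5·7 = 37, valid modulo lcm(5, 9) = 45: x ≡ 37 (mod 45).
  Combine with x ≡ 0 (mod 13): since gcd(45, 13) = 1, we get a unique residue mod 585.
    Write x = 37 + 45·t and substitute into x ≡ 0 (mod 13): 45·t ≡ 0 − 37 = -37 (mod 13).
    Reduce coefficients mod 13: 6·t ≡ 2 (mod 13).
    The inverse of 6 mod 13 is 11 (since 6·11 = 66 = 5·13 + 1), so t ≡ 11·2 = 22 ≡ 9 (mod 13).
    Then x = 37 + 45·9 = 442, valid modulo lcm(45, 13) = 585: x ≡ 442 (mod 585).
Verify: 442 mod 5 = 2 ✓, 442 mod 9 = 1 ✓, 442 mod 13 = 0 ✓.

x ≡ 442 (mod 585).


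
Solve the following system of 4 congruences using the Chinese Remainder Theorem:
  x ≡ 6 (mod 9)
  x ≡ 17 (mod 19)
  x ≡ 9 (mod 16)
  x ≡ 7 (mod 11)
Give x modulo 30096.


Product of moduli M = 9 · 19 · 16 · 11 = 30096.
Merge one congruence at a time:
  Start: x ≡ 6 (mod 9).
  Combine with x ≡ 17 (mod 19); new modulus lcm = 171.
    Write x = 6 + 9·t and substitute into x ≡ 17 (mod 19): 9·t ≡ 17 − 6 = 11 (mod 19).
    The inverse of 9 mod 19 is 17 (since 9·17 = 153 = 8·19 + 1), so t ≡ 17·11 = 187 ≡ 16 (mod 19).
    Then x = 6 + 9·16 = 150, valid modulo lcm(9, 19) = 171: x ≡ 150 (mod 171).
  Combine with x ≡ 9 (mod 16); new modulus lcm = 2736.
    Write x = 150 + 171·t and substitute into x ≡ 9 (mod 16): 171·t ≡ 9 − 150 = -141 (mod 16).
    Reduce coefficients mod 16: 11·t ≡ 3 (mod 16).
    The inverse of 11 mod 16 is 3 (since 11·3 = 33 = 2·16 + 1), so t ≡ 3·3 = 9 ≡ 9 (mod 16).
    Then x = 150 + 171·9 = 1689, valid modulo lcm(171, 16) = 2736: x ≡ 1689 (mod 2736).
  Combine with x ≡ 7 (mod 11); new modulus lcm = 30096.
    Write x = 1689 + 2736·t and substitute into x ≡ 7 (mod 11): 2736·t ≡ 7 − 1689 = -1682 (mod 11).
    Reduce coefficients mod 11: 8·t ≡ 1 (mod 11).
    The inverse of 8 mod 11 is 7 (since 8·7 = 56 = 5·11 + 1), so t ≡ 7·1 = 7 ≡ 7 (mod 11).
    Then x = 1689 + 2736·7 = 20841, valid modulo lcm(2736, 11) = 30096: x ≡ 20841 (mod 30096).
Verify against each original: 20841 mod 9 = 6, 20841 mod 19 = 17, 20841 mod 16 = 9, 20841 mod 11 = 7.

x ≡ 20841 (mod 30096).


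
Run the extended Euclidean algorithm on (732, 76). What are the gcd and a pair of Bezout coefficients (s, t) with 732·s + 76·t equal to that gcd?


Euclidean algorithm on (732, 76) — divide until remainder is 0:
  732 = 9 · 76 + 48
  76 = 1 · 48 + 28
  48 = 1 · 28 + 20
  28 = 1 · 20 + 8
  20 = 2 · 8 + 4
  8 = 2 · 4 + 0
gcd(732, 76) = 4.
Track Bezout coefficients alongside the remainders: start with r₀ = 732 = a·1 + b·0 (s = 1, t = 0) and r₁ = 76 = a·0 + b·1 (s = 0, t = 1); each new remainder r_{k+1} = r_{k-1} − q_k·r_k inherits s_{k+1} = s_{k-1} − q_k·s_k, t_{k+1} = t_{k-1} − q_k·t_k, so r_k = a·s_k + b·t_k at every step:
  q = 9: r = 48, s = 1 − 9·0 = 1, t = 0 − 9·1 = -9  (check: 732·1 + 76·(-9) = 48)
  q = 1: r = 28, s = 0 − 1·1 = -1, t = 1 − 1·(-9) = 10  (check: 732·(-1) + 76·10 = 28)
  q = 1: r = 20, s = 1 − 1·(-1) = 2, t = -9 − 1·10 = -19  (check: 732·2 + 76·(-19) = 20)
  q = 1: r = 8, s = -1 − 1·2 = -3, t = 10 − 1·(-19) = 29  (check: 732·(-3) + 76·29 = 8)
  q = 2: r = 4, s = 2 − 2·(-3) = 8, t = -19 − 2·29 = -77  (check: 732·8 + 76·(-77) = 4)
The row with r = 4 (the gcd) gives the Bezout coefficients s = 8, t = -77.
Result: 732 · (8) + 76 · (-77) = 4.

gcd(732, 76) = 4; s = 8, t = -77 (check: 732·8 + 76·(-77) = 4).


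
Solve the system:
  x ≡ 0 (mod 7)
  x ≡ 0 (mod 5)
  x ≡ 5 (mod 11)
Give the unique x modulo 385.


Moduli 7, 5, 11 are pairwise coprime; by CRT there is a unique solution modulo M = 7 · 5 · 11 = 385.
Solve pairwise, accumulating the modulus:
  Start with x ≡ 0 (mod 7).
  Combine with x ≡ 0 (mod 5): since gcd(7, 5) = 1, we get a unique residue mod 35.
    Write x = 0 + 7·t and substitute into x ≡ 0 (mod 5): 7·t ≡ 0 − 0 = 0 (mod 5).
    Reduce coefficients mod 5: 2·t ≡ 0 (mod 5).
    The inverse of 2 mod 5 is 3 (since 2·3 = 6 = 1·5 + 1), so t ≡ 3·0 = 0 ≡ 0 (mod 5).
    Then x = 0 + 7·0 = 0, valid modulo lcm(7, 5) = 35: x ≡ 0 (mod 35).
  Combine with x ≡ 5 (mod 11): since gcd(35, 11) = 1, we get a unique residue mod 385.
    Write x = 0 + 35·t and substitute into x ≡ 5 (mod 11): 35·t ≡ 5 − 0 = 5 (mod 11).
    Reduce coefficients mod 11: 2·t ≡ 5 (mod 11).
    The inverse of 2 mod 11 is 6 (since 2·6 = 12 = 1·11 + 1), so t ≡ 6·5 = 30 ≡ 8 (mod 11).
    Then x = 0 + 35·8 = 280, valid modulo lcm(35, 11) = 385: x ≡ 280 (mod 385).
Verify: 280 mod 7 = 0 ✓, 280 mod 5 = 0 ✓, 280 mod 11 = 5 ✓.

x ≡ 280 (mod 385).


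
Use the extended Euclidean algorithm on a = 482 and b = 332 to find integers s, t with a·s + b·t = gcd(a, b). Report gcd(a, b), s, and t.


Euclidean algorithm on (482, 332) — divide until remainder is 0:
  482 = 1 · 332 + 150
  332 = 2 · 150 + 32
  150 = 4 · 32 + 22
  32 = 1 · 22 + 10
  22 = 2 · 10 + 2
  10 = 5 · 2 + 0
gcd(482, 332) = 2.
Track Bezout coefficients alongside the remainders: start with r₀ = 482 = a·1 + b·0 (s = 1, t = 0) and r₁ = 332 = a·0 + b·1 (s = 0, t = 1); each new remainder r_{k+1} = r_{k-1} − q_k·r_k inherits s_{k+1} = s_{k-1} − q_k·s_k, t_{k+1} = t_{k-1} − q_k·t_k, so r_k = a·s_k + b·t_k at every step:
  q = 1: r = 150, s = 1 − 1·0 = 1, t = 0 − 1·1 = -1  (check: 482·1 + 332·(-1) = 150)
  q = 2: r = 32, s = 0 − 2·1 = -2, t = 1 − 2·(-1) = 3  (check: 482·(-2) + 332·3 = 32)
  q = 4: r = 22, s = 1 − 4·(-2) = 9, t = -1 − 4·3 = -13  (check: 482·9 + 332·(-13) = 22)
  q = 1: r = 10, s = -2 − 1·9 = -11, t = 3 − 1·(-13) = 16  (check: 482·(-11) + 332·16 = 10)
  q = 2: r = 2, s = 9 − 2·(-11) = 31, t = -13 − 2·16 = -45  (check: 482·31 + 332·(-45) = 2)
The row with r = 2 (the gcd) gives the Bezout coefficients s = 31, t = -45.
Result: 482 · (31) + 332 · (-45) = 2.

gcd(482, 332) = 2; s = 31, t = -45 (check: 482·31 + 332·(-45) = 2).


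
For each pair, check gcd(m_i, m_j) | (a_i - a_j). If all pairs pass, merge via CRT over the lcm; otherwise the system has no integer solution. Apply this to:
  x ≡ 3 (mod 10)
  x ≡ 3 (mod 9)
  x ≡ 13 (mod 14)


Moduli 10, 9, 14 are not pairwise coprime, so CRT works modulo lcm(m_i) when all pairwise compatibility conditions hold.
Pairwise compatibility: gcd(m_i, m_j) must divide a_i - a_j for every pair.
Merge one congruence at a time:
  Start: x ≡ 3 (mod 10).
  Combine with x ≡ 3 (mod 9): gcd(10, 9) = 1; 3 - 3 = 0, which IS divisible by 1, so compatible.
    Write x = 3 + 10·t and substitute into x ≡ 3 (mod 9): 10·t ≡ 3 − 3 = 0 (mod 9).
    Reduce coefficients mod 9: 1·t ≡ 0 (mod 9).
    So t ≡ 0 (mod 9).
    Then x = 3 + 10·0 = 3, valid modulo lcm(10, 9) = 90: x ≡ 3 (mod 90).
  Combine with x ≡ 13 (mod 14): gcd(90, 14) = 2; 13 - 3 = 10, which IS divisible by 2, so compatible.
    Write x = 3 + 90·t and substitute into x ≡ 13 (mod 14): 90·t ≡ 13 − 3 = 10 (mod 14).
    Divide the congruence (and modulus) by g = 2: 45·t ≡ 5 (mod 7).
    Reduce coefficients mod 7: 3·t ≡ 5 (mod 7).
    The inverse of 3 mod 7 is 5 (since 3·5 = 15 = 2·7 + 1), so t ≡ 5·5 = 25 ≡ 4 (mod 7).
    Then x = 3 + 90·4 = 363, valid modulo lcm(90, 14) = 630: x ≡ 363 (mod 630).
Verify: 363 mod 10 = 3, 363 mod 9 = 3, 363 mod 14 = 13.

x ≡ 363 (mod 630).


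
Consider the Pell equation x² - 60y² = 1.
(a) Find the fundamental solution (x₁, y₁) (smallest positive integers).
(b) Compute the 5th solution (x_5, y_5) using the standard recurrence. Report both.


Step 1: Find the fundamental solution (x₁, y₁) of x² - 60y² = 1.
  Expand √60 as a continued fraction. a₀ = ⌊√60⌋ = 7; iterate m_{k+1} = d_k·a_k − m_k, d_{k+1} = (60 − m_{k+1}²)/d_k, a_{k+1} = ⌊(a₀ + m_{k+1})/d_{k+1}⌋ (starting m₀ = 0, d₀ = 1), with convergents p_k = a_k·p_{k-1} + p_{k-2}, q_k = a_k·q_{k-1} + q_{k-2} (p₋₁ = 1, q₋₁ = 0):
  k = 0: a₀ = 7; p₀/q₀ = 7/1; p₀² − 60·q₀² = 49 − 60 = -11.
  k = 1: m = 7, d = 11, a = ⌊(7 + 7)/11⌋ = 1; p/q = (1·7 + 1)/(1·1 + 0) = 8/1; p² − 60·q² = 64 − 60 = 4.
  k = 2: m = 4, d = 4, a = ⌊(7 + 4)/4⌋ = 2; p/q = (2·8 + 7)/(2·1 + 1) = 23/3; p² − 60·q² = 529 − 540 = -11.
  k = 3: m = 4, d = 11, a = ⌊(7 + 4)/11⌋ = 1; p/q = (1·23 + 8)/(1·3 + 1) = 31/4; p² − 60·q² = 961 − 960 = 1.
  The first convergent with p² − 60·q² = 1 gives the fundamental solution (x₁, y₁) = (31, 4).
Step 2: Apply the recurrence (x_{n+1}, y_{n+1}) = (x₁x_n + 60y₁y_n, x₁y_n + y₁x_n) repeatedly.
  From (x_1, y_1) = (31, 4): x_2 = 31·31 + 60·4·4 = 1921; y_2 = 31·4 + 4·31 = 248.
  From (x_2, y_2) = (1921, 248): x_3 = 31·1921 + 60·4·248 = 119071; y_3 = 31·248 + 4·1921 = 15372.
  From (x_3, y_3) = (119071, 15372): x_4 = 31·119071 + 60·4·15372 = 7380481; y_4 = 31·15372 + 4·119071 = 952816.
  From (x_4, y_4) = (7380481, 952816): x_5 = 31·7380481 + 60·4·952816 = 457470751; y_5 = 31·952816 + 4·7380481 = 59059220.
Step 3: Verify x_5² - 60·y_5² = 209279488020504001 - 209279488020504000 = 1 (should be 1). ✓

(x_1, y_1) = (31, 4); (x_5, y_5) = (457470751, 59059220).
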